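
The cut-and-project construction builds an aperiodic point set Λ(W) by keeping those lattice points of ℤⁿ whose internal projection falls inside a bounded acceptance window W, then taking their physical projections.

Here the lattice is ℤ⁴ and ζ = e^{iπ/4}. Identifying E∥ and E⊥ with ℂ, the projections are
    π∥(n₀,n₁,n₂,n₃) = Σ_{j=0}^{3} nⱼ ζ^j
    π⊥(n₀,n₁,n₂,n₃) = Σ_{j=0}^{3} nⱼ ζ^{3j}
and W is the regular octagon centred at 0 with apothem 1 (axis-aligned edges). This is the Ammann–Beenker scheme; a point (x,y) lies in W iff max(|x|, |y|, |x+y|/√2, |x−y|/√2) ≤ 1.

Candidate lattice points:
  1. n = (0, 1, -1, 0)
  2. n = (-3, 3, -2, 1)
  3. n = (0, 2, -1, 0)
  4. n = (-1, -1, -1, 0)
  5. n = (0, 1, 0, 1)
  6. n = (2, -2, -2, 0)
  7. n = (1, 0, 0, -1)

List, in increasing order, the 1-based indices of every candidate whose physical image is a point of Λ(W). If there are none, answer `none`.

π⊥(n) = n₀ + n₁ζ³ + n₂ζ⁶ + n₃ζ⁹ where ζ = e^{iπ/4}.
candidate 1: n = (0, 1, -1, 0) → π⊥ ≈ (-0.7071, +1.7071); max(|x|,|y|,|x±y|/√2) = 1.7071 > 1 ⇒ ∉ W
candidate 2: n = (-3, 3, -2, 1) → π⊥ ≈ (-4.4142, +4.8284); max(|x|,|y|,|x±y|/√2) = 6.5355 > 1 ⇒ ∉ W
candidate 3: n = (0, 2, -1, 0) → π⊥ ≈ (-1.4142, +2.4142); max(|x|,|y|,|x±y|/√2) = 2.7071 > 1 ⇒ ∉ W
candidate 4: n = (-1, -1, -1, 0) → π⊥ ≈ (-0.2929, +0.2929); max(|x|,|y|,|x±y|/√2) = 0.4142 ≤ 1 ⇒ ∈ W
candidate 5: n = (0, 1, 0, 1) → π⊥ ≈ (+0.0000, +1.4142); max(|x|,|y|,|x±y|/√2) = 1.4142 > 1 ⇒ ∉ W
candidate 6: n = (2, -2, -2, 0) → π⊥ ≈ (+3.4142, +0.5858); max(|x|,|y|,|x±y|/√2) = 3.4142 > 1 ⇒ ∉ W
candidate 7: n = (1, 0, 0, -1) → π⊥ ≈ (+0.2929, -0.7071); max(|x|,|y|,|x±y|/√2) = 0.7071 ≤ 1 ⇒ ∈ W

4, 7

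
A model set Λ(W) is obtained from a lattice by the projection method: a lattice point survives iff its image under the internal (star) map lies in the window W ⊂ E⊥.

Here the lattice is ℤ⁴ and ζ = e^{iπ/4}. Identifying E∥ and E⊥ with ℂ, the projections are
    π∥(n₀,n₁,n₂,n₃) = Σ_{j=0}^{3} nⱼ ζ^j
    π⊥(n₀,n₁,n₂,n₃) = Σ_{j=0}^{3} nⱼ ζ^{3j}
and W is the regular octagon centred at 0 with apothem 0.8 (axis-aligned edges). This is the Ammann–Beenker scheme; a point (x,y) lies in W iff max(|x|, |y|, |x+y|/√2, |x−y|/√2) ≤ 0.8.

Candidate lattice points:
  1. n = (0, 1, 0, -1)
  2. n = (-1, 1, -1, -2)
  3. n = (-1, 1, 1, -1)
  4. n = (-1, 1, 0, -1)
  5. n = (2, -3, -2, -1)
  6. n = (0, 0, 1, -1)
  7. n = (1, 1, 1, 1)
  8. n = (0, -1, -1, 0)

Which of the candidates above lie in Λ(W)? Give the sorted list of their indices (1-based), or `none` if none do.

Internal map: ζ^{3j} for j=0..3 gives (1,0), (−√2/2,√2/2), (0,−1), (√2/2,√2/2).
#1 (0, 1, 0, -1): internal (-1.4142, 0.0000); octagon support 1.4142 vs apothem 0.8 → ∉ W
#2 (-1, 1, -1, -2): internal (-3.1213, 0.2929); octagon support 3.1213 vs apothem 0.8 → ∉ W
#3 (-1, 1, 1, -1): internal (-2.4142, -1.0000); octagon support 2.4142 vs apothem 0.8 → ∉ W
#4 (-1, 1, 0, -1): internal (-2.4142, 0.0000); octagon support 2.4142 vs apothem 0.8 → ∉ W
#5 (2, -3, -2, -1): internal (3.4142, -0.8284); octagon support 3.4142 vs apothem 0.8 → ∉ W
#6 (0, 0, 1, -1): internal (-0.7071, -1.7071); octagon support 1.7071 vs apothem 0.8 → ∉ W
#7 (1, 1, 1, 1): internal (1.0000, 0.4142); octagon support 1.0000 vs apothem 0.8 → ∉ W
#8 (0, -1, -1, 0): internal (0.7071, 0.2929); octagon support 0.7071 vs apothem 0.8 → ∈ W

8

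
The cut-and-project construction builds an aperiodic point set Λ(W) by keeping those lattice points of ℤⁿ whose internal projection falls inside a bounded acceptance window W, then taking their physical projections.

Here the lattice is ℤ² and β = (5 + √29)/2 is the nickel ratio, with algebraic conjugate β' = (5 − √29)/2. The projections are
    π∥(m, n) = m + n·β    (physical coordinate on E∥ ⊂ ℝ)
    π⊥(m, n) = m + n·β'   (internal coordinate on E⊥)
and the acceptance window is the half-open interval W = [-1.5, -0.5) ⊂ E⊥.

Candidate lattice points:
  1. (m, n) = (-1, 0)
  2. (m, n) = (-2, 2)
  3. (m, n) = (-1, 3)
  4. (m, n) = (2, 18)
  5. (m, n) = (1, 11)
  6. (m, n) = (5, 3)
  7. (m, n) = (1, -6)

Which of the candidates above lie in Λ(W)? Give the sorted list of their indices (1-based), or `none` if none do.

1, 4, 5

Numerically β ≈ 5.192582 and β' = −1/β ≈ -0.192582.
[1] lift (-1,0): star map gives -1.000000; window check -1.5 ≤ -1.000000 < -0.5 is true → IN Λ
[2] lift (-2,2): star map gives -2.385165; window check -1.5 ≤ -2.385165 < -0.5 is false → out
[3] lift (-1,3): star map gives -1.577747; window check -1.5 ≤ -1.577747 < -0.5 is false → out
[4] lift (2,18): star map gives -1.466483; window check -1.5 ≤ -1.466483 < -0.5 is true → IN Λ
[5] lift (1,11): star map gives -1.118406; window check -1.5 ≤ -1.118406 < -0.5 is true → IN Λ
[6] lift (5,3): star map gives 4.422253; window check -1.5 ≤ 4.422253 < -0.5 is false → out
[7] lift (1,-6): star map gives 2.155494; window check -1.5 ≤ 2.155494 < -0.5 is false → out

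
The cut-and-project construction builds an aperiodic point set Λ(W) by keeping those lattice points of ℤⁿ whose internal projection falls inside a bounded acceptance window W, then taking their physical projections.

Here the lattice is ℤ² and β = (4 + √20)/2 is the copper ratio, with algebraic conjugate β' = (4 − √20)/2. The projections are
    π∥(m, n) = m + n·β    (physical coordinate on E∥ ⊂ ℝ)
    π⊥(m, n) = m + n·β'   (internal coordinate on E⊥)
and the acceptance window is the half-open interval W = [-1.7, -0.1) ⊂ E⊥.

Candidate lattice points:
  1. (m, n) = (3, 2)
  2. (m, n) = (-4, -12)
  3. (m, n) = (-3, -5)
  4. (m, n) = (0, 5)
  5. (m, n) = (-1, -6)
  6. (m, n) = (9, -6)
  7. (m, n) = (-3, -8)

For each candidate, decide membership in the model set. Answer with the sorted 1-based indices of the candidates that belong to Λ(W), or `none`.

Compute β' = (4−√20)/2 = -0.2361, so π⊥(m,n) = m -0.2361·n.
candidate 1: (m,n)=(3,2) → π∥ = 3+2·β ≈ 11.4721, π⊥ = 3+2·β' ≈ 2.5279 ∉ [-1.7, -0.1) ⇒ out
candidate 2: (m,n)=(-4,-12) → π∥ = -4-12·β ≈ -54.8328, π⊥ = -4-12·β' ≈ -1.1672 ∈ [-1.7, -0.1) ⇒ IN Λ
candidate 3: (m,n)=(-3,-5) → π∥ = -3-5·β ≈ -24.1803, π⊥ = -3-5·β' ≈ -1.8197 ∉ [-1.7, -0.1) ⇒ out
candidate 4: (m,n)=(0,5) → π∥ = 0+5·β ≈ 21.1803, π⊥ = 0+5·β' ≈ -1.1803 ∈ [-1.7, -0.1) ⇒ IN Λ
candidate 5: (m,n)=(-1,-6) → π∥ = -1-6·β ≈ -26.4164, π⊥ = -1-6·β' ≈ 0.4164 ∉ [-1.7, -0.1) ⇒ out
candidate 6: (m,n)=(9,-6) → π∥ = 9-6·β ≈ -16.4164, π⊥ = 9-6·β' ≈ 10.4164 ∉ [-1.7, -0.1) ⇒ out
candidate 7: (m,n)=(-3,-8) → π∥ = -3-8·β ≈ -36.8885, π⊥ = -3-8·β' ≈ -1.1115 ∈ [-1.7, -0.1) ⇒ IN Λ

2, 4, 7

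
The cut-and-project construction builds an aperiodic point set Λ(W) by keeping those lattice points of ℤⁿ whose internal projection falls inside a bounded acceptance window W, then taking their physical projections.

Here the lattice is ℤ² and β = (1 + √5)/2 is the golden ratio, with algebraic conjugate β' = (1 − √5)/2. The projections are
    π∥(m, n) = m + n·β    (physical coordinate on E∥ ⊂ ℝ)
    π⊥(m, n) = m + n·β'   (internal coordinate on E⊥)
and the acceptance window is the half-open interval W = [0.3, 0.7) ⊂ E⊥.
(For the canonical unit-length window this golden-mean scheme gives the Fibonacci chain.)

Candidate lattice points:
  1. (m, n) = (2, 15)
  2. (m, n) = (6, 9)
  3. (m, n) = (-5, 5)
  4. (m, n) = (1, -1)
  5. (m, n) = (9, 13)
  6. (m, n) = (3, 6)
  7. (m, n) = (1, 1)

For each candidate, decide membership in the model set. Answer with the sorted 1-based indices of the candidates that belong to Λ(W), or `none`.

2, 7

Numerically β ≈ 1.618034 and β' = −1/β ≈ -0.618034.
candidate 1: (m,n)=(2,15) → π∥ = 2+15·β ≈ 26.270510, π⊥ = 2+15·β' ≈ -7.270510 ∉ [0.3, 0.7) ⇒ out
candidate 2: (m,n)=(6,9) → π∥ = 6+9·β ≈ 20.562306, π⊥ = 6+9·β' ≈ 0.437694 ∈ [0.3, 0.7) ⇒ IN Λ
candidate 3: (m,n)=(-5,5) → π∥ = -5+5·β ≈ 3.090170, π⊥ = -5+5·β' ≈ -8.090170 ∉ [0.3, 0.7) ⇒ out
candidate 4: (m,n)=(1,-1) → π∥ = 1-1·β ≈ -0.618034, π⊥ = 1-1·β' ≈ 1.618034 ∉ [0.3, 0.7) ⇒ out
candidate 5: (m,n)=(9,13) → π∥ = 9+13·β ≈ 30.034442, π⊥ = 9+13·β' ≈ 0.965558 ∉ [0.3, 0.7) ⇒ out
candidate 6: (m,n)=(3,6) → π∥ = 3+6·β ≈ 12.708204, π⊥ = 3+6·β' ≈ -0.708204 ∉ [0.3, 0.7) ⇒ out
candidate 7: (m,n)=(1,1) → π∥ = 1+1·β ≈ 2.618034, π⊥ = 1+1·β' ≈ 0.381966 ∈ [0.3, 0.7) ⇒ IN Λ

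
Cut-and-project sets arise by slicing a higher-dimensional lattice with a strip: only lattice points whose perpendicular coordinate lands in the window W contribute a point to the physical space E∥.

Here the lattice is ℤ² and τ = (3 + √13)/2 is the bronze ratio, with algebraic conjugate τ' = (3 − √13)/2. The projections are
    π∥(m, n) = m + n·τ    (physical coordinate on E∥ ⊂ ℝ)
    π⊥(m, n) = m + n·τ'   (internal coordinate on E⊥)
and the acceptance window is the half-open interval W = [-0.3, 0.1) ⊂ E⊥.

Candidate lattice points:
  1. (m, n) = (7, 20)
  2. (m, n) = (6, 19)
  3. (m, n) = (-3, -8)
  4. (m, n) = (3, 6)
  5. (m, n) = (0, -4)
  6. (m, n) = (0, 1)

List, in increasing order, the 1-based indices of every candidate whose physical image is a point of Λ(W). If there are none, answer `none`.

Numerically τ ≈ 3.302776 and τ' = −1/τ ≈ -0.302776.
[1] lift (7,20): star map gives 0.944487; window check -0.3 ≤ 0.944487 < 0.1 is false → out
[2] lift (6,19): star map gives 0.247263; window check -0.3 ≤ 0.247263 < 0.1 is false → out
[3] lift (-3,-8): star map gives -0.577795; window check -0.3 ≤ -0.577795 < 0.1 is false → out
[4] lift (3,6): star map gives 1.183346; window check -0.3 ≤ 1.183346 < 0.1 is false → out
[5] lift (0,-4): star map gives 1.211103; window check -0.3 ≤ 1.211103 < 0.1 is false → out
[6] lift (0,1): star map gives -0.302776; window check -0.3 ≤ -0.302776 < 0.1 is false → out

none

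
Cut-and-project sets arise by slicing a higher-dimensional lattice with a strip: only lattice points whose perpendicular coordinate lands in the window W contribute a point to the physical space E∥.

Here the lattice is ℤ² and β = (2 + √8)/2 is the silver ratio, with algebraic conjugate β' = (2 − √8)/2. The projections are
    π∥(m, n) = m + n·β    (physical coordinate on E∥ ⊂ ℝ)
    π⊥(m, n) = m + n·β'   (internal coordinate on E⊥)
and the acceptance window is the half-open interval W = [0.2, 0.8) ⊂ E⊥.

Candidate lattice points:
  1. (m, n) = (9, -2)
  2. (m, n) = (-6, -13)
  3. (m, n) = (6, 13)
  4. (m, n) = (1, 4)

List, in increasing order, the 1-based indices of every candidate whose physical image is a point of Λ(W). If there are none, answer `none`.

3

β' = (2−√8)/2 ≈ -0.414214.
candidate 1: (m,n)=(9,-2) → π∥ = 9-2·β ≈ 4.171573, π⊥ = 9-2·β' ≈ 9.828427 ∉ [0.2, 0.8) ⇒ out
candidate 2: (m,n)=(-6,-13) → π∥ = -6-13·β ≈ -37.384776, π⊥ = -6-13·β' ≈ -0.615224 ∉ [0.2, 0.8) ⇒ out
candidate 3: (m,n)=(6,13) → π∥ = 6+13·β ≈ 37.384776, π⊥ = 6+13·β' ≈ 0.615224 ∈ [0.2, 0.8) ⇒ IN Λ
candidate 4: (m,n)=(1,4) → π∥ = 1+4·β ≈ 10.656854, π⊥ = 1+4·β' ≈ -0.656854 ∉ [0.2, 0.8) ⇒ out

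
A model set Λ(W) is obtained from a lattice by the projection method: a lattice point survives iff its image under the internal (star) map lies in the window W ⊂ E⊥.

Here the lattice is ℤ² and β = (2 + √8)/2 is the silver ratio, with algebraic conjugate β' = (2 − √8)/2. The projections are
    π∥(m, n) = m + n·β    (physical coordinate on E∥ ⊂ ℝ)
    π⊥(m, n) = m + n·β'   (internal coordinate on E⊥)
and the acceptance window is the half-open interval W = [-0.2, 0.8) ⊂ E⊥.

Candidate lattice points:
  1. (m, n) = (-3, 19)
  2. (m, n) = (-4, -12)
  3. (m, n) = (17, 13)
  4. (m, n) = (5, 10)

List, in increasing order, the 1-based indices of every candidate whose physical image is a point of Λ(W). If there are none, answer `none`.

none

Compute β' = (2−√8)/2 = -0.41421, so π⊥(m,n) = m -0.41421·n.
candidate 1: (m,n)=(-3,19) → π∥ = -3+19·β ≈ 42.87006, π⊥ = -3+19·β' ≈ -10.87006 ∉ [-0.2, 0.8) ⇒ out
candidate 2: (m,n)=(-4,-12) → π∥ = -4-12·β ≈ -32.97056, π⊥ = -4-12·β' ≈ 0.97056 ∉ [-0.2, 0.8) ⇒ out
candidate 3: (m,n)=(17,13) → π∥ = 17+13·β ≈ 48.38478, π⊥ = 17+13·β' ≈ 11.61522 ∉ [-0.2, 0.8) ⇒ out
candidate 4: (m,n)=(5,10) → π∥ = 5+10·β ≈ 29.14214, π⊥ = 5+10·β' ≈ 0.85786 ∉ [-0.2, 0.8) ⇒ out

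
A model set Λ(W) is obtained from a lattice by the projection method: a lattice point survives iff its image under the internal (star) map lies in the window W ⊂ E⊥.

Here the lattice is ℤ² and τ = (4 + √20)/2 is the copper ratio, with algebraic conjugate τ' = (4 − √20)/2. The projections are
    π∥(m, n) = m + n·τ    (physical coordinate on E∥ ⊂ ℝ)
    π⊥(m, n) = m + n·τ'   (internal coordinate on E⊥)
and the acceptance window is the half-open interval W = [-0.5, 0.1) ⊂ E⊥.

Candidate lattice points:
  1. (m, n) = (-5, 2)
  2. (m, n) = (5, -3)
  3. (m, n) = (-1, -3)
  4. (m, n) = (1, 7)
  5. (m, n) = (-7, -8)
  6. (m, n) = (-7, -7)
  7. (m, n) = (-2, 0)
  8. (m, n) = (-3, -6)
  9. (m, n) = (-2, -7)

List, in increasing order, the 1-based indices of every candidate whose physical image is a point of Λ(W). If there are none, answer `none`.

3, 9

Numerically τ ≈ 4.2361 and τ' = −1/τ ≈ -0.2361.
candidate 1: (m,n)=(-5,2) → π∥ = -5+2·τ ≈ 3.4721, π⊥ = -5+2·τ' ≈ -5.4721 ∉ [-0.5, 0.1) ⇒ out
candidate 2: (m,n)=(5,-3) → π∥ = 5-3·τ ≈ -7.7082, π⊥ = 5-3·τ' ≈ 5.7082 ∉ [-0.5, 0.1) ⇒ out
candidate 3: (m,n)=(-1,-3) → π∥ = -1-3·τ ≈ -13.7082, π⊥ = -1-3·τ' ≈ -0.2918 ∈ [-0.5, 0.1) ⇒ IN Λ
candidate 4: (m,n)=(1,7) → π∥ = 1+7·τ ≈ 30.6525, π⊥ = 1+7·τ' ≈ -0.6525 ∉ [-0.5, 0.1) ⇒ out
candidate 5: (m,n)=(-7,-8) → π∥ = -7-8·τ ≈ -40.8885, π⊥ = -7-8·τ' ≈ -5.1115 ∉ [-0.5, 0.1) ⇒ out
candidate 6: (m,n)=(-7,-7) → π∥ = -7-7·τ ≈ -36.6525, π⊥ = -7-7·τ' ≈ -5.3475 ∉ [-0.5, 0.1) ⇒ out
candidate 7: (m,n)=(-2,0) → π∥ = -2+0·τ ≈ -2.0000, π⊥ = -2+0·τ' ≈ -2.0000 ∉ [-0.5, 0.1) ⇒ out
candidate 8: (m,n)=(-3,-6) → π∥ = -3-6·τ ≈ -28.4164, π⊥ = -3-6·τ' ≈ -1.5836 ∉ [-0.5, 0.1) ⇒ out
candidate 9: (m,n)=(-2,-7) → π∥ = -2-7·τ ≈ -31.6525, π⊥ = -2-7·τ' ≈ -0.3475 ∈ [-0.5, 0.1) ⇒ IN Λ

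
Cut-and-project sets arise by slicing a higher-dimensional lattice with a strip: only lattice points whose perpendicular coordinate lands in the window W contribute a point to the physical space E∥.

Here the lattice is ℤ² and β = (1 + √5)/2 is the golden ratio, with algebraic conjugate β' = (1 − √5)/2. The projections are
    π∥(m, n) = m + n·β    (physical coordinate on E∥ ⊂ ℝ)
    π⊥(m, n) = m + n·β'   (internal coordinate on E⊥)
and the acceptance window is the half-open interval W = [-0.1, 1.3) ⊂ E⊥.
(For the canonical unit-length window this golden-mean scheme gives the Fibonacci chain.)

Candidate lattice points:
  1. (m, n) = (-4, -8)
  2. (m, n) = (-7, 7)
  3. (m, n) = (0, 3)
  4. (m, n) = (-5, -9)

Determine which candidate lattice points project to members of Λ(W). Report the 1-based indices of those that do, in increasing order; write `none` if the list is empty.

1, 4

Numerically β ≈ 1.618034 and β' = −1/β ≈ -0.618034.
[1] lift (-4,-8): star map gives 0.944272; window check -0.1 ≤ 0.944272 < 1.3 is true → IN Λ
[2] lift (-7,7): star map gives -11.326238; window check -0.1 ≤ -11.326238 < 1.3 is false → out
[3] lift (0,3): star map gives -1.854102; window check -0.1 ≤ -1.854102 < 1.3 is false → out
[4] lift (-5,-9): star map gives 0.562306; window check -0.1 ≤ 0.562306 < 1.3 is true → IN Λ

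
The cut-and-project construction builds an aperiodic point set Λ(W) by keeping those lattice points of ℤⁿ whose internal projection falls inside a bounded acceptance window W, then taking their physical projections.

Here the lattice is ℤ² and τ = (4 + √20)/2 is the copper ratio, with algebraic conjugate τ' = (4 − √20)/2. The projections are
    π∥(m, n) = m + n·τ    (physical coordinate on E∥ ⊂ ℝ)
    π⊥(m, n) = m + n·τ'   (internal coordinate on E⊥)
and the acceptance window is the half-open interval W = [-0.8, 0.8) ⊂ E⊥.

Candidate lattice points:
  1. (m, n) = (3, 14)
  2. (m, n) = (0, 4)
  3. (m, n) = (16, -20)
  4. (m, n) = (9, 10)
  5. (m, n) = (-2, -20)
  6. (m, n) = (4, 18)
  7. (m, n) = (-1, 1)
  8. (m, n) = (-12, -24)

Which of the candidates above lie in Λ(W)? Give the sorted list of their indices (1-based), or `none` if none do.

1, 6

Compute τ' = (4−√20)/2 = -0.236068, so π⊥(m,n) = m -0.236068·n.
[1] lift (3,14): star map gives -0.304952; window check -0.8 ≤ -0.304952 < 0.8 is true → IN Λ
[2] lift (0,4): star map gives -0.944272; window check -0.8 ≤ -0.944272 < 0.8 is false → out
[3] lift (16,-20): star map gives 20.721360; window check -0.8 ≤ 20.721360 < 0.8 is false → out
[4] lift (9,10): star map gives 6.639320; window check -0.8 ≤ 6.639320 < 0.8 is false → out
[5] lift (-2,-20): star map gives 2.721360; window check -0.8 ≤ 2.721360 < 0.8 is false → out
[6] lift (4,18): star map gives -0.249224; window check -0.8 ≤ -0.249224 < 0.8 is true → IN Λ
[7] lift (-1,1): star map gives -1.236068; window check -0.8 ≤ -1.236068 < 0.8 is false → out
[8] lift (-12,-24): star map gives -6.334369; window check -0.8 ≤ -6.334369 < 0.8 is false → out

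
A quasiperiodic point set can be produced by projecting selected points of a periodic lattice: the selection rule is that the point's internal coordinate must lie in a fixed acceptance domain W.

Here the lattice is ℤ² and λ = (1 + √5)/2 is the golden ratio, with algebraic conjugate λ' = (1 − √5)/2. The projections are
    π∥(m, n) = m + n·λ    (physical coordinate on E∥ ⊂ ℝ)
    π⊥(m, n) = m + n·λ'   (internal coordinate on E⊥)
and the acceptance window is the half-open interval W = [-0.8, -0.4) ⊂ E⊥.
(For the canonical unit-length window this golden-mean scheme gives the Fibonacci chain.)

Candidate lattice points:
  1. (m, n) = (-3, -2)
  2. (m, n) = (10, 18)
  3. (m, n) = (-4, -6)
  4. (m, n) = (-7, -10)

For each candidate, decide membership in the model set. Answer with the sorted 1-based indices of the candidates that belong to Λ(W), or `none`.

none

Numerically λ ≈ 1.61803 and λ' = −1/λ ≈ -0.61803.
candidate 1: (m,n)=(-3,-2) → π∥ = -3-2·λ ≈ -6.23607, π⊥ = -3-2·λ' ≈ -1.76393 ∉ [-0.8, -0.4) ⇒ out
candidate 2: (m,n)=(10,18) → π∥ = 10+18·λ ≈ 39.12461, π⊥ = 10+18·λ' ≈ -1.12461 ∉ [-0.8, -0.4) ⇒ out
candidate 3: (m,n)=(-4,-6) → π∥ = -4-6·λ ≈ -13.70820, π⊥ = -4-6·λ' ≈ -0.29180 ∉ [-0.8, -0.4) ⇒ out
candidate 4: (m,n)=(-7,-10) → π∥ = -7-10·λ ≈ -23.18034, π⊥ = -7-10·λ' ≈ -0.81966 ∉ [-0.8, -0.4) ⇒ out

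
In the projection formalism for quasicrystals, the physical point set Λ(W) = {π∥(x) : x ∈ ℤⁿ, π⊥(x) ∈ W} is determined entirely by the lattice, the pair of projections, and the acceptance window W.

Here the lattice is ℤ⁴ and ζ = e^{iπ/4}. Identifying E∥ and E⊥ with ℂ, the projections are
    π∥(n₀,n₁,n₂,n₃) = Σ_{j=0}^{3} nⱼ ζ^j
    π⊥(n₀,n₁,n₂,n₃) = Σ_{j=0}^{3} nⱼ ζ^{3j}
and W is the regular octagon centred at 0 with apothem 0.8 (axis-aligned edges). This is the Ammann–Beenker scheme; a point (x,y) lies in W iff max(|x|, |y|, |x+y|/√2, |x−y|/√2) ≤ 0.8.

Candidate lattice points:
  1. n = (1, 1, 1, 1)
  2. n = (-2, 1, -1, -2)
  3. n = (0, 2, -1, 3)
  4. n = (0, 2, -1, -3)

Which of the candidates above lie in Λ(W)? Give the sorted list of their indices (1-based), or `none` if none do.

π⊥(n) = n₀ + n₁ζ³ + n₂ζ⁶ + n₃ζ⁹ where ζ = e^{iπ/4}.
candidate 1: n = (1, 1, 1, 1) → π⊥ ≈ (+1.00000, +0.41421); max(|x|,|y|,|x±y|/√2) = 1.00000 > 0.8 ⇒ ∉ W
candidate 2: n = (-2, 1, -1, -2) → π⊥ ≈ (-4.12132, +0.29289); max(|x|,|y|,|x±y|/√2) = 4.12132 > 0.8 ⇒ ∉ W
candidate 3: n = (0, 2, -1, 3) → π⊥ ≈ (+0.70711, +4.53553); max(|x|,|y|,|x±y|/√2) = 4.53553 > 0.8 ⇒ ∉ W
candidate 4: n = (0, 2, -1, -3) → π⊥ ≈ (-3.53553, +0.29289); max(|x|,|y|,|x±y|/√2) = 3.53553 > 0.8 ⇒ ∉ W

none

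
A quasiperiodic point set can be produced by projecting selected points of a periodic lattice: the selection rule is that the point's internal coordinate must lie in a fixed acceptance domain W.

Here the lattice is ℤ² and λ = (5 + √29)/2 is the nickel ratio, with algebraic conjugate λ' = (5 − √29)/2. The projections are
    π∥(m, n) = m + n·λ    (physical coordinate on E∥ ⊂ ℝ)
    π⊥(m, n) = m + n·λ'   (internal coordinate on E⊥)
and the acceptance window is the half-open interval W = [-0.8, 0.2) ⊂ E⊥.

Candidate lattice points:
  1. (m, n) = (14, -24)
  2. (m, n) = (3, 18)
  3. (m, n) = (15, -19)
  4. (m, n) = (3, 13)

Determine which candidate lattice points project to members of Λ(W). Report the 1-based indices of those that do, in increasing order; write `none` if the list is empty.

2

λ' = (5−√29)/2 ≈ -0.19258.
candidate 1: (m,n)=(14,-24) → π∥ = 14-24·λ ≈ -110.62198, π⊥ = 14-24·λ' ≈ 18.62198 ∉ [-0.8, 0.2) ⇒ out
candidate 2: (m,n)=(3,18) → π∥ = 3+18·λ ≈ 96.46648, π⊥ = 3+18·λ' ≈ -0.46648 ∈ [-0.8, 0.2) ⇒ IN Λ
candidate 3: (m,n)=(15,-19) → π∥ = 15-19·λ ≈ -83.65907, π⊥ = 15-19·λ' ≈ 18.65907 ∉ [-0.8, 0.2) ⇒ out
candidate 4: (m,n)=(3,13) → π∥ = 3+13·λ ≈ 70.50357, π⊥ = 3+13·λ' ≈ 0.49643 ∉ [-0.8, 0.2) ⇒ out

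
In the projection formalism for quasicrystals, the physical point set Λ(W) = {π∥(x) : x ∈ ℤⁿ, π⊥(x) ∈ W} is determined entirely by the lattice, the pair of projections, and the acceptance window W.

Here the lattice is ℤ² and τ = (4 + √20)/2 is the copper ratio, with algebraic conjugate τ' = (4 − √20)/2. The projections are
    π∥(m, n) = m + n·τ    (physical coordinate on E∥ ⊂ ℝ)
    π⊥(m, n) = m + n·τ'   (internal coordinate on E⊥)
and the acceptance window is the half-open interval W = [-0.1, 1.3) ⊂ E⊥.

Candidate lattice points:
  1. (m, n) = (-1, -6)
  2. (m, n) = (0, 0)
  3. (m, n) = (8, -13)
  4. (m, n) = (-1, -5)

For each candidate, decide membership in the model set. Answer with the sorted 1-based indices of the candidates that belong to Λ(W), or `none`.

1, 2, 4

Compute τ' = (4−√20)/2 = -0.23607, so π⊥(m,n) = m -0.23607·n.
candidate 1: (m,n)=(-1,-6) → π∥ = -1-6·τ ≈ -26.41641, π⊥ = -1-6·τ' ≈ 0.41641 ∈ [-0.1, 1.3) ⇒ IN Λ
candidate 2: (m,n)=(0,0) → π∥ = 0+0·τ ≈ 0.00000, π⊥ = 0+0·τ' ≈ 0.00000 ∈ [-0.1, 1.3) ⇒ IN Λ
candidate 3: (m,n)=(8,-13) → π∥ = 8-13·τ ≈ -47.06888, π⊥ = 8-13·τ' ≈ 11.06888 ∉ [-0.1, 1.3) ⇒ out
candidate 4: (m,n)=(-1,-5) → π∥ = -1-5·τ ≈ -22.18034, π⊥ = -1-5·τ' ≈ 0.18034 ∈ [-0.1, 1.3) ⇒ IN Λ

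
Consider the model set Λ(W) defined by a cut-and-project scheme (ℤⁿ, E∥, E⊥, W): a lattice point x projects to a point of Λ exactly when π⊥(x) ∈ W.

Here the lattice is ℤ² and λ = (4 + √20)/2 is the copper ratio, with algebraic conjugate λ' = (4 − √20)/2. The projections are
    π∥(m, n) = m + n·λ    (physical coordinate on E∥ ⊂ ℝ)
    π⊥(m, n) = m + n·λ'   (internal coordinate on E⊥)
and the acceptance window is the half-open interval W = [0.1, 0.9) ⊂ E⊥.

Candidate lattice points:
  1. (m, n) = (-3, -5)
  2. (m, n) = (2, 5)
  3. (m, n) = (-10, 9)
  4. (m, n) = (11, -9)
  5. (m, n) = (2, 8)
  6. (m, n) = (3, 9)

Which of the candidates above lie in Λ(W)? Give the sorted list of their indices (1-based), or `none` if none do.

Compute λ' = (4−√20)/2 = -0.23607, so π⊥(m,n) = m -0.23607·n.
[1] lift (-3,-5): star map gives -1.81966; window check 0.1 ≤ -1.81966 < 0.9 is false → out
[2] lift (2,5): star map gives 0.81966; window check 0.1 ≤ 0.81966 < 0.9 is true → IN Λ
[3] lift (-10,9): star map gives -12.12461; window check 0.1 ≤ -12.12461 < 0.9 is false → out
[4] lift (11,-9): star map gives 13.12461; window check 0.1 ≤ 13.12461 < 0.9 is false → out
[5] lift (2,8): star map gives 0.11146; window check 0.1 ≤ 0.11146 < 0.9 is true → IN Λ
[6] lift (3,9): star map gives 0.87539; window check 0.1 ≤ 0.87539 < 0.9 is true → IN Λ

2, 5, 6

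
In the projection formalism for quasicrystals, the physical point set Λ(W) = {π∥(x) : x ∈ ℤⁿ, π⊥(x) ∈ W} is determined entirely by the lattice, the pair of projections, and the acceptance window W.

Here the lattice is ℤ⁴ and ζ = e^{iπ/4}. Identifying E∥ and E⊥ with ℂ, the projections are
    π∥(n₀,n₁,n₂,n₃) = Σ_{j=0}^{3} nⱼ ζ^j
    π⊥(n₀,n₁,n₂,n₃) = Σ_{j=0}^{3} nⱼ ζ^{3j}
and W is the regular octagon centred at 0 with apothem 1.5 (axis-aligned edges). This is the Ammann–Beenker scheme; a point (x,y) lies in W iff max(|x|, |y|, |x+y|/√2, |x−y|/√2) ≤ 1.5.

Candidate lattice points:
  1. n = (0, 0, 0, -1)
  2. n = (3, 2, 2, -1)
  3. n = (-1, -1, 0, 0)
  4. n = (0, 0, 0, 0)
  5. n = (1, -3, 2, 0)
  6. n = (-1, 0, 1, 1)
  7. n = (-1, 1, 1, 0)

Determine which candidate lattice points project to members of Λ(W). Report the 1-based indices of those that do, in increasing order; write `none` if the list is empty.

Internal map: ζ^{3j} for j=0..3 gives (1,0), (−√2/2,√2/2), (0,−1), (√2/2,√2/2).
#1 (0, 0, 0, -1): internal (-0.7071, -0.7071); octagon support 1.0000 vs apothem 1.5 → ∈ W
#2 (3, 2, 2, -1): internal (0.8787, -1.2929); octagon support 1.5355 vs apothem 1.5 → ∉ W
#3 (-1, -1, 0, 0): internal (-0.2929, -0.7071); octagon support 0.7071 vs apothem 1.5 → ∈ W
#4 (0, 0, 0, 0): internal (0.0000, 0.0000); octagon support 0.0000 vs apothem 1.5 → ∈ W
#5 (1, -3, 2, 0): internal (3.1213, -4.1213); octagon support 5.1213 vs apothem 1.5 → ∉ W
#6 (-1, 0, 1, 1): internal (-0.2929, -0.2929); octagon support 0.4142 vs apothem 1.5 → ∈ W
#7 (-1, 1, 1, 0): internal (-1.7071, -0.2929); octagon support 1.7071 vs apothem 1.5 → ∉ W

1, 3, 4, 6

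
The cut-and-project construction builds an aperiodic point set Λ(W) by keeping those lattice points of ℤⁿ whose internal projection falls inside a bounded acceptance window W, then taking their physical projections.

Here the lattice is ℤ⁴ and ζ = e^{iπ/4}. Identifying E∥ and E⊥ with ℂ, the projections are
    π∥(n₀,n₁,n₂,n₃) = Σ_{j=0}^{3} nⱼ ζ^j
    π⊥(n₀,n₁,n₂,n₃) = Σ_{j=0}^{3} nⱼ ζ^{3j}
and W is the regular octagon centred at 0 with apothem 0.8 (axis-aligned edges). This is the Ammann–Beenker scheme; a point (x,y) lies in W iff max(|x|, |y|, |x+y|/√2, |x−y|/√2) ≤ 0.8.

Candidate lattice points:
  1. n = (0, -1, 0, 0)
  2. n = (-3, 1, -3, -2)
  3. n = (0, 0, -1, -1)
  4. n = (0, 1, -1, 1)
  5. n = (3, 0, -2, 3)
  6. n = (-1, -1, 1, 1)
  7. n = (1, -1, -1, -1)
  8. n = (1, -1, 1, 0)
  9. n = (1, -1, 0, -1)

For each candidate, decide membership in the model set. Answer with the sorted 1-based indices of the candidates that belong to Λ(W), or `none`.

3

Internal map: ζ^{3j} for j=0..3 gives (1,0), (−√2/2,√2/2), (0,−1), (√2/2,√2/2).
#1 (0, -1, 0, 0): internal (0.7071, -0.7071); octagon support 1.0000 vs apothem 0.8 → ∉ W
#2 (-3, 1, -3, -2): internal (-5.1213, 2.2929); octagon support 5.2426 vs apothem 0.8 → ∉ W
#3 (0, 0, -1, -1): internal (-0.7071, 0.2929); octagon support 0.7071 vs apothem 0.8 → ∈ W
#4 (0, 1, -1, 1): internal (0.0000, 2.4142); octagon support 2.4142 vs apothem 0.8 → ∉ W
#5 (3, 0, -2, 3): internal (5.1213, 4.1213); octagon support 6.5355 vs apothem 0.8 → ∉ W
#6 (-1, -1, 1, 1): internal (0.4142, -1.0000); octagon support 1.0000 vs apothem 0.8 → ∉ W
#7 (1, -1, -1, -1): internal (1.0000, -0.4142); octagon support 1.0000 vs apothem 0.8 → ∉ W
#8 (1, -1, 1, 0): internal (1.7071, -1.7071); octagon support 2.4142 vs apothem 0.8 → ∉ W
#9 (1, -1, 0, -1): internal (1.0000, -1.4142); octagon support 1.7071 vs apothem 0.8 → ∉ W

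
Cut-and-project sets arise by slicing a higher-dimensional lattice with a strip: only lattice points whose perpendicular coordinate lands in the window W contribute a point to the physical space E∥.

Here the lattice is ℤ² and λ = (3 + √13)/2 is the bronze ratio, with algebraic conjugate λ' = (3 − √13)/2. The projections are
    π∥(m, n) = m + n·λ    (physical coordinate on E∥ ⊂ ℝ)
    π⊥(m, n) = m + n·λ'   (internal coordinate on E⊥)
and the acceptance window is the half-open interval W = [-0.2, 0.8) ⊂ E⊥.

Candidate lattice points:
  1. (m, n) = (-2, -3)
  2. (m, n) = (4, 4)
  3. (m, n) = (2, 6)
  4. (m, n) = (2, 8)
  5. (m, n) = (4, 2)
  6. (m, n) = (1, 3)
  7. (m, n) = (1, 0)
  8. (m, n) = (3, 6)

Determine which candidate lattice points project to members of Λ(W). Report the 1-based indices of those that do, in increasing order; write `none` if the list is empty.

3, 6

Numerically λ ≈ 3.30278 and λ' = −1/λ ≈ -0.30278.
[1] lift (-2,-3): star map gives -1.09167; window check -0.2 ≤ -1.09167 < 0.8 is false → out
[2] lift (4,4): star map gives 2.78890; window check -0.2 ≤ 2.78890 < 0.8 is false → out
[3] lift (2,6): star map gives 0.18335; window check -0.2 ≤ 0.18335 < 0.8 is true → IN Λ
[4] lift (2,8): star map gives -0.42221; window check -0.2 ≤ -0.42221 < 0.8 is false → out
[5] lift (4,2): star map gives 3.39445; window check -0.2 ≤ 3.39445 < 0.8 is false → out
[6] lift (1,3): star map gives 0.09167; window check -0.2 ≤ 0.09167 < 0.8 is true → IN Λ
[7] lift (1,0): star map gives 1.00000; window check -0.2 ≤ 1.00000 < 0.8 is false → out
[8] lift (3,6): star map gives 1.18335; window check -0.2 ≤ 1.18335 < 0.8 is false → out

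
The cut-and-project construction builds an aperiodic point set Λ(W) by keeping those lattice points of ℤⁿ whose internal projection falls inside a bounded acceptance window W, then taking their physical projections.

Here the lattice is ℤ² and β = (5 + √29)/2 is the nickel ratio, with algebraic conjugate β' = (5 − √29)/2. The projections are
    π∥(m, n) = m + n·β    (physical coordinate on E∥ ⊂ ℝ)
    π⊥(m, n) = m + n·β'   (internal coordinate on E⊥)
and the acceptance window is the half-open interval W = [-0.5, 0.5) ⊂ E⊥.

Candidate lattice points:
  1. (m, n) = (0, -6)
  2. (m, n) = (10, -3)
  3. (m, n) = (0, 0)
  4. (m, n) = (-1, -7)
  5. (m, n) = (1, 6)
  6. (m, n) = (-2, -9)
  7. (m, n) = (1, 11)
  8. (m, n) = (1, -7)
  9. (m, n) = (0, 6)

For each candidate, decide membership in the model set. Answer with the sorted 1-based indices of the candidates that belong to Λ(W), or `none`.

β' = (5−√29)/2 ≈ -0.19258.
candidate 1: (m,n)=(0,-6) → π∥ = 0-6·β ≈ -31.15549, π⊥ = 0-6·β' ≈ 1.15549 ∉ [-0.5, 0.5) ⇒ out
candidate 2: (m,n)=(10,-3) → π∥ = 10-3·β ≈ -5.57775, π⊥ = 10-3·β' ≈ 10.57775 ∉ [-0.5, 0.5) ⇒ out
candidate 3: (m,n)=(0,0) → π∥ = 0+0·β ≈ 0.00000, π⊥ = 0+0·β' ≈ 0.00000 ∈ [-0.5, 0.5) ⇒ IN Λ
candidate 4: (m,n)=(-1,-7) → π∥ = -1-7·β ≈ -37.34808, π⊥ = -1-7·β' ≈ 0.34808 ∈ [-0.5, 0.5) ⇒ IN Λ
candidate 5: (m,n)=(1,6) → π∥ = 1+6·β ≈ 32.15549, π⊥ = 1+6·β' ≈ -0.15549 ∈ [-0.5, 0.5) ⇒ IN Λ
candidate 6: (m,n)=(-2,-9) → π∥ = -2-9·β ≈ -48.73324, π⊥ = -2-9·β' ≈ -0.26676 ∈ [-0.5, 0.5) ⇒ IN Λ
candidate 7: (m,n)=(1,11) → π∥ = 1+11·β ≈ 58.11841, π⊥ = 1+11·β' ≈ -1.11841 ∉ [-0.5, 0.5) ⇒ out
candidate 8: (m,n)=(1,-7) → π∥ = 1-7·β ≈ -35.34808, π⊥ = 1-7·β' ≈ 2.34808 ∉ [-0.5, 0.5) ⇒ out
candidate 9: (m,n)=(0,6) → π∥ = 0+6·β ≈ 31.15549, π⊥ = 0+6·β' ≈ -1.15549 ∉ [-0.5, 0.5) ⇒ out

3, 4, 5, 6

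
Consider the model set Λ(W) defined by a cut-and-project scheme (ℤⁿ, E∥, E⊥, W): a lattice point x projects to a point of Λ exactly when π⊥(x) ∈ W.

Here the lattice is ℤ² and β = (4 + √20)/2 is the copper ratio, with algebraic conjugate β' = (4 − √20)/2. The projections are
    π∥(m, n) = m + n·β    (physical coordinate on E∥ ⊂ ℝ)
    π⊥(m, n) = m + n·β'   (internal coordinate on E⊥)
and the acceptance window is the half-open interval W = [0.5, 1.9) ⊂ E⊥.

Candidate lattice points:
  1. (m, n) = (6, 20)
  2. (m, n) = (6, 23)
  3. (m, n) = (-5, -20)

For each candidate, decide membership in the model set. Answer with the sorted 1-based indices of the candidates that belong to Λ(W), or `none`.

1, 2

β' = (4−√20)/2 ≈ -0.2361.
candidate 1: (m,n)=(6,20) → π∥ = 6+20·β ≈ 90.7214, π⊥ = 6+20·β' ≈ 1.2786 ∈ [0.5, 1.9) ⇒ IN Λ
candidate 2: (m,n)=(6,23) → π∥ = 6+23·β ≈ 103.4296, π⊥ = 6+23·β' ≈ 0.5704 ∈ [0.5, 1.9) ⇒ IN Λ
candidate 3: (m,n)=(-5,-20) → π∥ = -5-20·β ≈ -89.7214, π⊥ = -5-20·β' ≈ -0.2786 ∉ [0.5, 1.9) ⇒ out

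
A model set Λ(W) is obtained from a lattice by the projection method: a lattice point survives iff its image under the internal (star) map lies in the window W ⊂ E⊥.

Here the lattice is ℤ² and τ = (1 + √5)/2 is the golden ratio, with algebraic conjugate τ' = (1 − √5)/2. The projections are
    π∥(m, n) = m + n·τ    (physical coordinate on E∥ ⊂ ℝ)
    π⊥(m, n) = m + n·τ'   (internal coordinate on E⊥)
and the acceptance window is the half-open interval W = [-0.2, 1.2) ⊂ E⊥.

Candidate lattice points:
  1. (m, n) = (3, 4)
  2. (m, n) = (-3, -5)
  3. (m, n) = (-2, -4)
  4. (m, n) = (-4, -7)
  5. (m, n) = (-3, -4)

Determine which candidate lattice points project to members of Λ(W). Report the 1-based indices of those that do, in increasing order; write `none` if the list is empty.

Compute τ' = (1−√5)/2 = -0.61803, so π⊥(m,n) = m -0.61803·n.
#1 (3,4): internal coord 3 + (4)·τ' = +0.52786; +0.52786 ∈ [-0.2, 1.2) → IN Λ
#2 (-3,-5): internal coord -3 + (-5)·τ' = +0.09017; +0.09017 ∈ [-0.2, 1.2) → IN Λ
#3 (-2,-4): internal coord -2 + (-4)·τ' = +0.47214; +0.47214 ∈ [-0.2, 1.2) → IN Λ
#4 (-4,-7): internal coord -4 + (-7)·τ' = +0.32624; +0.32624 ∈ [-0.2, 1.2) → IN Λ
#5 (-3,-4): internal coord -3 + (-4)·τ' = -0.52786; -0.52786 ∉ [-0.2, 1.2) → out

1, 2, 3, 4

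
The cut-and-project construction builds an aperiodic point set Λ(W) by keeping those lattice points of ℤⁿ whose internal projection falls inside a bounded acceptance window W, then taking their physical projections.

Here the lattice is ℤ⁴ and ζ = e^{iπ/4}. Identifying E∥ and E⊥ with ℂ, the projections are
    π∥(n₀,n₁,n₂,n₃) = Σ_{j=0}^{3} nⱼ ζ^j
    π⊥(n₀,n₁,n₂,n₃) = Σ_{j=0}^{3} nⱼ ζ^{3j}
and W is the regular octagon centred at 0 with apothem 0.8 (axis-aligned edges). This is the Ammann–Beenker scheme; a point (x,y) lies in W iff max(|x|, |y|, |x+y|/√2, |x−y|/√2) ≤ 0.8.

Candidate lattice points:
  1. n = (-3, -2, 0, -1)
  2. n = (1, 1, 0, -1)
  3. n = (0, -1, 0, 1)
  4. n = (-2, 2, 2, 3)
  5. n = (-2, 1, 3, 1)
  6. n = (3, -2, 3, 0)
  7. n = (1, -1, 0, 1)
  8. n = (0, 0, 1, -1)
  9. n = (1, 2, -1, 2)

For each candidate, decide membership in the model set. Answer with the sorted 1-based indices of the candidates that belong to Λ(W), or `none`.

2

With ζ = e^{iπ/4} the internal vectors are ζ^0,ζ^3,ζ^6,ζ^9.
#1 (-3, -2, 0, -1): internal (-2.29289, -2.12132); octagon support 3.12132 vs apothem 0.8 → ∉ W
#2 (1, 1, 0, -1): internal (-0.41421, 0.00000); octagon support 0.41421 vs apothem 0.8 → ∈ W
#3 (0, -1, 0, 1): internal (1.41421, 0.00000); octagon support 1.41421 vs apothem 0.8 → ∉ W
#4 (-2, 2, 2, 3): internal (-1.29289, 1.53553); octagon support 2.00000 vs apothem 0.8 → ∉ W
#5 (-2, 1, 3, 1): internal (-2.00000, -1.58579); octagon support 2.53553 vs apothem 0.8 → ∉ W
#6 (3, -2, 3, 0): internal (4.41421, -4.41421); octagon support 6.24264 vs apothem 0.8 → ∉ W
#7 (1, -1, 0, 1): internal (2.41421, 0.00000); octagon support 2.41421 vs apothem 0.8 → ∉ W
#8 (0, 0, 1, -1): internal (-0.70711, -1.70711); octagon support 1.70711 vs apothem 0.8 → ∉ W
#9 (1, 2, -1, 2): internal (1.00000, 3.82843); octagon support 3.82843 vs apothem 0.8 → ∉ W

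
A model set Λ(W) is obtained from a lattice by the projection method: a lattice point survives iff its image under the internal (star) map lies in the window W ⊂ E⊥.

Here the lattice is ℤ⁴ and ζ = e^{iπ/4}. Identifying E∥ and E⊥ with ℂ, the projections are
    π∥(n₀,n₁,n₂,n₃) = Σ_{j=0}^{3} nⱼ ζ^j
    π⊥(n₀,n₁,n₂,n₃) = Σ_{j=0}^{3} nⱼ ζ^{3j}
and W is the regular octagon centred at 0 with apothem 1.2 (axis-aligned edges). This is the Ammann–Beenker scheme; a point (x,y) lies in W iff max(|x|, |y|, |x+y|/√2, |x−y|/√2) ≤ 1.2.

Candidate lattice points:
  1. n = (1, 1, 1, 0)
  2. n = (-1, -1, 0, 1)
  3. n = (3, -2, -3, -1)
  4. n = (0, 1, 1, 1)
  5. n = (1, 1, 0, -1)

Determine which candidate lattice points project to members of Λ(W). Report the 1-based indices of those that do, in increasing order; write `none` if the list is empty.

Internal map: ζ^{3j} for j=0..3 gives (1,0), (−√2/2,√2/2), (0,−1), (√2/2,√2/2).
candidate 1: n = (1, 1, 1, 0) → π⊥ ≈ (+0.29289, -0.29289); max(|x|,|y|,|x±y|/√2) = 0.41421 ≤ 1.2 ⇒ ∈ W
candidate 2: n = (-1, -1, 0, 1) → π⊥ ≈ (+0.41421, +0.00000); max(|x|,|y|,|x±y|/√2) = 0.41421 ≤ 1.2 ⇒ ∈ W
candidate 3: n = (3, -2, -3, -1) → π⊥ ≈ (+3.70711, +0.87868); max(|x|,|y|,|x±y|/√2) = 3.70711 > 1.2 ⇒ ∉ W
candidate 4: n = (0, 1, 1, 1) → π⊥ ≈ (+0.00000, +0.41421); max(|x|,|y|,|x±y|/√2) = 0.41421 ≤ 1.2 ⇒ ∈ W
candidate 5: n = (1, 1, 0, -1) → π⊥ ≈ (-0.41421, +0.00000); max(|x|,|y|,|x±y|/√2) = 0.41421 ≤ 1.2 ⇒ ∈ W

1, 2, 4, 5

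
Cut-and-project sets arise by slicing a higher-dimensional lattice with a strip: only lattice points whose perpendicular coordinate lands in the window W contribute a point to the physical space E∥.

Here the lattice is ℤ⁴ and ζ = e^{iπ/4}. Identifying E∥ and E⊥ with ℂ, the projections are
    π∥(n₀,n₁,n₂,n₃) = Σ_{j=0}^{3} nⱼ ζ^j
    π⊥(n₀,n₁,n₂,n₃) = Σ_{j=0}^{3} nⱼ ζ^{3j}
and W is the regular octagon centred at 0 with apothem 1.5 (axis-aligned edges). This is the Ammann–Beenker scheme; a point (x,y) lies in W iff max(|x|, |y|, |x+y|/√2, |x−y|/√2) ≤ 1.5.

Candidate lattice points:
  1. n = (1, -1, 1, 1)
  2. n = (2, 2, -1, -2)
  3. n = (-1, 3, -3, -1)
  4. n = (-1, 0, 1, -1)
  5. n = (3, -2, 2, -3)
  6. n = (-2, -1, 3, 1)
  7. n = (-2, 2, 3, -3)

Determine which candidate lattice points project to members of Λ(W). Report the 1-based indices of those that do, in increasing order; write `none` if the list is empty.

With ζ = e^{iπ/4} the internal vectors are ζ^0,ζ^3,ζ^6,ζ^9.
candidate 1: n = (1, -1, 1, 1) → π⊥ ≈ (+2.41421, -1.00000); max(|x|,|y|,|x±y|/√2) = 2.41421 > 1.5 ⇒ ∉ W
candidate 2: n = (2, 2, -1, -2) → π⊥ ≈ (-0.82843, +1.00000); max(|x|,|y|,|x±y|/√2) = 1.29289 ≤ 1.5 ⇒ ∈ W
candidate 3: n = (-1, 3, -3, -1) → π⊥ ≈ (-3.82843, +4.41421); max(|x|,|y|,|x±y|/√2) = 5.82843 > 1.5 ⇒ ∉ W
candidate 4: n = (-1, 0, 1, -1) → π⊥ ≈ (-1.70711, -1.70711); max(|x|,|y|,|x±y|/√2) = 2.41421 > 1.5 ⇒ ∉ W
candidate 5: n = (3, -2, 2, -3) → π⊥ ≈ (+2.29289, -5.53553); max(|x|,|y|,|x±y|/√2) = 5.53553 > 1.5 ⇒ ∉ W
candidate 6: n = (-2, -1, 3, 1) → π⊥ ≈ (-0.58579, -3.00000); max(|x|,|y|,|x±y|/√2) = 3.00000 > 1.5 ⇒ ∉ W
candidate 7: n = (-2, 2, 3, -3) → π⊥ ≈ (-5.53553, -3.70711); max(|x|,|y|,|x±y|/√2) = 6.53553 > 1.5 ⇒ ∉ W

2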